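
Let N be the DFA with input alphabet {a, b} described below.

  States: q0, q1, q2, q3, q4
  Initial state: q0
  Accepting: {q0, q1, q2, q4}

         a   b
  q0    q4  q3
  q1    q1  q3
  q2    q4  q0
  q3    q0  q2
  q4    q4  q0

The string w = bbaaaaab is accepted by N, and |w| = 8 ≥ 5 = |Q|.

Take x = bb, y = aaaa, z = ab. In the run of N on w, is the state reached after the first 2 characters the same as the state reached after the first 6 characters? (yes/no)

Run of N on the first 6 characters of w = b b a a a a:
  step 0: q0  (start)
  step 1: q3  (read b: q0→q3)
  step 2: q2  (read b: q3→q2)
  step 3: q4  (read a: q2→q4)
  step 4: q4  (read a: q4→q4)
  step 5: q4  (read a: q4→q4)
  step 6: q4  (read a: q4→q4)

After x (step 2): q2. After xy (step 6): q4.
They differ (q2 ≠ q4), so y is not a cycle from the state after x; this split is not the one the pumping-lemma construction produces, and pumping y need not keep the string in L(N).

no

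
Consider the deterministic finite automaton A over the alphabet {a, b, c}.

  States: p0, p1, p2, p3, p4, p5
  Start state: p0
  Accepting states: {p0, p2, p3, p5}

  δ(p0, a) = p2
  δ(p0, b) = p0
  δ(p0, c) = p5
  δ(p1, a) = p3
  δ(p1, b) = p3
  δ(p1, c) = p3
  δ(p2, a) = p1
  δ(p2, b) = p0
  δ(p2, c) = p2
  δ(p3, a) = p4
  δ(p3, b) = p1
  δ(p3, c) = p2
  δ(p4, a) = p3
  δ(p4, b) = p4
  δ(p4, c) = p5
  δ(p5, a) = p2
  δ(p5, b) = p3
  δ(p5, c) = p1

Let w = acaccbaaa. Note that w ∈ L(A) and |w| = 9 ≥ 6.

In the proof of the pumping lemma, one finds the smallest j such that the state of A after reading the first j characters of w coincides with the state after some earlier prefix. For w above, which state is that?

State sequence: p0 -a-> p2 -c-> p2 -a-> p1 -c-> p3 -c-> p2 -b-> p0 -a-> p2 -a-> p1 -a-> p3
First repeat at step 2: p2 was already visited.

The earliest repeat is at step j = 2: A is in p2, which it already visited at step i = 1.
The DFA has 6 states, so the proof of the pumping lemma guarantees a repeated state among the first 6+1 visited; the segment between the two visits is the pumpable y.

p2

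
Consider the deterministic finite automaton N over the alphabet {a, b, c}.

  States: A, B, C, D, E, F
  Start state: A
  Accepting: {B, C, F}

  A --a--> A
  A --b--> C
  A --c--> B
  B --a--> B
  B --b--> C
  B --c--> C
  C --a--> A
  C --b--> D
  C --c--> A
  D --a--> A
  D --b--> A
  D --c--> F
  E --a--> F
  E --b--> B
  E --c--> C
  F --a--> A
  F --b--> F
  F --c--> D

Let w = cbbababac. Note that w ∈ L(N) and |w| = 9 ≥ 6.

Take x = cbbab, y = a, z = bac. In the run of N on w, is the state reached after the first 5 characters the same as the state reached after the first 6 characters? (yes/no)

no

Run of N on the first 6 characters of w = c b b a b a:
  step 0: A  (start)
  step 1: B  (read c: A→B)
  step 2: C  (read b: B→C)
  step 3: D  (read b: C→D)
  step 4: A  (read a: D→A)
  step 5: C  (read b: A→C)
  step 6: A  (read a: C→A)

After x (step 5): C. After xy (step 6): A.
They differ (C ≠ A), so y is not a cycle from the state after x; this split is not the one the pumping-lemma construction produces, and pumping y need not keep the string in L(N).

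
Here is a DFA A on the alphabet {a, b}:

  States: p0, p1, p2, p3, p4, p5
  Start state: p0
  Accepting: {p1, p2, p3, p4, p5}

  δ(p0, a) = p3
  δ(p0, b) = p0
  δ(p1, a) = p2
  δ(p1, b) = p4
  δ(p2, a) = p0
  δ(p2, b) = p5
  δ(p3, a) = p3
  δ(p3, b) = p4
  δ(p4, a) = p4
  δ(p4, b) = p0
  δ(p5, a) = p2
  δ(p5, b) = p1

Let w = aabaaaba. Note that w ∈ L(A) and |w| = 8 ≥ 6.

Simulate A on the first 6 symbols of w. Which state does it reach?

Run of A on the first 6 characters of w = a a b a a a:
  step 0: p0  (start)
  step 1: p3  (read a: p0→p3)
  step 2: p3  (read a: p3→p3)
  step 3: p4  (read b: p3→p4)
  step 4: p4  (read a: p4→p4)
  step 5: p4  (read a: p4→p4)
  step 6: p4  (read a: p4→p4)

After reading 6 characters, A is in state p4.

p4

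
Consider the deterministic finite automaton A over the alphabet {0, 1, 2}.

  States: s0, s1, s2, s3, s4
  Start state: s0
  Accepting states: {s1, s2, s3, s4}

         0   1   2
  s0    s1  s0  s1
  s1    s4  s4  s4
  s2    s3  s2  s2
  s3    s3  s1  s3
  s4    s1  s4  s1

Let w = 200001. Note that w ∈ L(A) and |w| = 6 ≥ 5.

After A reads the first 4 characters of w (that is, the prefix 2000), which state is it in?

Run of A on the first 4 characters of w = 2 0 0 0:
  step 0: s0  (start)
  step 1: s1  (read 2: s0→s1)
  step 2: s4  (read 0: s1→s4)
  step 3: s1  (read 0: s4→s1)
  step 4: s4  (read 0: s1→s4)

After reading 4 characters, A is in state s4.

s4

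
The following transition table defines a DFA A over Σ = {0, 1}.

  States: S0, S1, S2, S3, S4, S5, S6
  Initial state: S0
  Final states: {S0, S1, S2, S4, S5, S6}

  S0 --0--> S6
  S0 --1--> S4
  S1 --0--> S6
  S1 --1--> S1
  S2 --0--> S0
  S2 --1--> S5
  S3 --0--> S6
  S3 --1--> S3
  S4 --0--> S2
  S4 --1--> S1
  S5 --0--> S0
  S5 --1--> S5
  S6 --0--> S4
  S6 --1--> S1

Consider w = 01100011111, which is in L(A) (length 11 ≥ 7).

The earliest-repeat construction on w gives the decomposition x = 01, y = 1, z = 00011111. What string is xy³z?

0111100011111

xy^3z = 01·1·1·1·00011111 = 0111100011111.
Reading y = 1 takes A from S1 back to S1, so after x·y·y·y the machine is still in S1, and z then leads to the accepting state S5. Hence 0111100011111 ∈ L(A).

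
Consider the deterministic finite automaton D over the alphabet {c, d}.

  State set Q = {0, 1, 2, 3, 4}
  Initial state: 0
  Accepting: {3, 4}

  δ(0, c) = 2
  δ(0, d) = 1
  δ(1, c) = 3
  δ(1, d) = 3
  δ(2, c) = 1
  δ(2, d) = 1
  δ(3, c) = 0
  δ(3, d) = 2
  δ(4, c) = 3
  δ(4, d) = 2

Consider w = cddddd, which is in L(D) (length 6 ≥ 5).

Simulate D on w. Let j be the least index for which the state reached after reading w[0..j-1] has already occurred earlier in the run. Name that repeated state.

2

State sequence: 0 -c-> 2 -d-> 1 -d-> 3 -d-> 2 -d-> 1 -d-> 3
First repeat at step 4: 2 was already visited.

The earliest repeat is at step j = 4: D is in 2, which it already visited at step i = 1.
Since D has 5 states, any run of length ≥ 5 visits 5+1 states, so by pigeonhole some state repeats within the first 5 steps — that repeat gives the pumpable loop.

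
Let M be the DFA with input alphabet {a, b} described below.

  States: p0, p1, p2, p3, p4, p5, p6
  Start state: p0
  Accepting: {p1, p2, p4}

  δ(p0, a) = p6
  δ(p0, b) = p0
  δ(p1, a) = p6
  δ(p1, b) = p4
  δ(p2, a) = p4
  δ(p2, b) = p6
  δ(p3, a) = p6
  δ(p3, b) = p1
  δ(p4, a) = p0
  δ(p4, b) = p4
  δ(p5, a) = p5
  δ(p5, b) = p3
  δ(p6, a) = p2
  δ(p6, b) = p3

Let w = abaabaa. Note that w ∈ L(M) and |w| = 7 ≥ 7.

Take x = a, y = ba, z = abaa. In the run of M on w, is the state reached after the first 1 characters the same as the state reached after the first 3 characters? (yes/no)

yes

State sequence: p0 -a-> p6 -b-> p3 -a-> p6

After x (step 1): p6. After xy (step 3): p6.
They match, so y = ba drives M around a cycle from p6 back to itself; pumping y any number of times keeps M in p6 before reading z, and xyⁱz ∈ L(M) for every i ≥ 0.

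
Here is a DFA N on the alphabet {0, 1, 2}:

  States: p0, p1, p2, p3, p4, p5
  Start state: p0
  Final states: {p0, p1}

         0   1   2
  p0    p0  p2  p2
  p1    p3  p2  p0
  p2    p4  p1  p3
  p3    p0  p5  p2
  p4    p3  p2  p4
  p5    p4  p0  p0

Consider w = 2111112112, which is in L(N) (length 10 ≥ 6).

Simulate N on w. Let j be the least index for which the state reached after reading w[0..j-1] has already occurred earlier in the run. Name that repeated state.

p2

Run of N on w = 2 1 1 1 1 1 2 1 1 2:
  step 0: p0  (start)
  step 1: p2  (read 2: p0→p2)
  step 2: p1  (read 1: p2→p1)
  step 3: p2  (read 1: p1→p2)   ← first repeat (p2 seen earlier)
  step 4: p1  (read 1: p2→p1)
  step 5: p2  (read 1: p1→p2)
  step 6: p1  (read 1: p2→p1)
  step 7: p0  (read 2: p1→p0)
  step 8: p2  (read 1: p0→p2)
  step 9: p1  (read 1: p2→p1)
  step 10: p0  (read 2: p1→p0)

The earliest repeat is at step j = 3: N is in p2, which it already visited at step i = 1.
The DFA has 6 states, so the proof of the pumping lemma guarantees a repeated state among the first 6+1 visited; the segment between the two visits is the pumpable y.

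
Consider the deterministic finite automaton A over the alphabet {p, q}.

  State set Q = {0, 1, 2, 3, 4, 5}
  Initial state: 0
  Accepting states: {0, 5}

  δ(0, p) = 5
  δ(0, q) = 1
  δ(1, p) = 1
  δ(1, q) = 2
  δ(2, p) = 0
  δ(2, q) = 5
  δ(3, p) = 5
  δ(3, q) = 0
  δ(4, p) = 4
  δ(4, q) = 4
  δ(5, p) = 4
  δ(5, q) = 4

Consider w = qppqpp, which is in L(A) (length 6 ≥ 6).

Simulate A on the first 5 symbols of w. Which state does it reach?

0

Run of A on the first 5 characters of w = q p p q p:
  step 0: 0  (start)
  step 1: 1  (read q: 0→1)
  step 2: 1  (read p: 1→1)
  step 3: 1  (read p: 1→1)
  step 4: 2  (read q: 1→2)
  step 5: 0  (read p: 2→0)

After reading 5 characters, A is in state 0.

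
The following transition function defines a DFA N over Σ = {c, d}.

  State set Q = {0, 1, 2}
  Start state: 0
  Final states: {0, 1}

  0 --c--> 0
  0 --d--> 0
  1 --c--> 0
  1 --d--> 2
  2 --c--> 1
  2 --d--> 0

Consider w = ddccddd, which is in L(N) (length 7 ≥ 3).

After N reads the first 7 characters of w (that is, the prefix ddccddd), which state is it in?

State sequence: 0 -d-> 0 -d-> 0 -c-> 0 -c-> 0 -d-> 0 -d-> 0 -d-> 0

After reading 7 characters, N is in state 0.

0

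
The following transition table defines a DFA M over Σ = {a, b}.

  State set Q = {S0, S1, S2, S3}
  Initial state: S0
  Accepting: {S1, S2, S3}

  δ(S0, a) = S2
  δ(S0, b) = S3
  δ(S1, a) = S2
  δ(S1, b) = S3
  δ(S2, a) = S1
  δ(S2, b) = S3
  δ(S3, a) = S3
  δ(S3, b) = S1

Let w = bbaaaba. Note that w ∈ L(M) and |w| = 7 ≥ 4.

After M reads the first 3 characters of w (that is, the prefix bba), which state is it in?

S2

Run of M on the first 3 characters of w = b b a:
  step 0: S0  (start)
  step 1: S3  (read b: S0→S3)
  step 2: S1  (read b: S3→S1)
  step 3: S2  (read a: S1→S2)

After reading 3 characters, M is in state S2.
(This kind of state-tracing is the core of the pumping-lemma construction: with 4 states, pigeonhole forces a repeat within the first 4 steps.)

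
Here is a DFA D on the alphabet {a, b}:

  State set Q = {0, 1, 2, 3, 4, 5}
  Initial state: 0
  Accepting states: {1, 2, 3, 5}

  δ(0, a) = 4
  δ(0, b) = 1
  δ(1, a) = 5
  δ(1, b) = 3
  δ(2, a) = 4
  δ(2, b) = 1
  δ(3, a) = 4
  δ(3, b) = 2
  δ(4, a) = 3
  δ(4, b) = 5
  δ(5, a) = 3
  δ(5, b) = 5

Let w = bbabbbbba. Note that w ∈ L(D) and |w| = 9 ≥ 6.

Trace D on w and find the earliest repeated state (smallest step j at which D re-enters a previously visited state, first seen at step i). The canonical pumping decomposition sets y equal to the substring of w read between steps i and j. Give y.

State sequence: 0 -b-> 1 -b-> 3 -a-> 4 -b-> 5 -b-> 5 -b-> 5 -b-> 5 -b-> 5 -a-> 3
First repeat at step 5: 5 was already visited.

So i = 4, j = 5, giving x = w[0:4] = bbab, y = w[4:5] = b, z = w[5:9] = bbba.
Check: |xy| = 5 ≤ 6 and |y| = 1 ≥ 1. Reading y takes D from 5 back to 5, so every xyⁱz is accepted.

b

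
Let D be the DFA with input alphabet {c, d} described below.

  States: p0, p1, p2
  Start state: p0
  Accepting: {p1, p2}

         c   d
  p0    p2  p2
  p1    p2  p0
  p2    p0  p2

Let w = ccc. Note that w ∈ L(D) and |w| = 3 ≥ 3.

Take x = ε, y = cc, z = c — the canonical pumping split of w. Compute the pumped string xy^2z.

xy^2z = ε·cc·cc·c = ccccc.
Reading y = cc takes D from p0 back to p0, so after x·y·y the machine is still in p0, and z then leads to the accepting state p2. Hence ccccc ∈ L(D).

ccccc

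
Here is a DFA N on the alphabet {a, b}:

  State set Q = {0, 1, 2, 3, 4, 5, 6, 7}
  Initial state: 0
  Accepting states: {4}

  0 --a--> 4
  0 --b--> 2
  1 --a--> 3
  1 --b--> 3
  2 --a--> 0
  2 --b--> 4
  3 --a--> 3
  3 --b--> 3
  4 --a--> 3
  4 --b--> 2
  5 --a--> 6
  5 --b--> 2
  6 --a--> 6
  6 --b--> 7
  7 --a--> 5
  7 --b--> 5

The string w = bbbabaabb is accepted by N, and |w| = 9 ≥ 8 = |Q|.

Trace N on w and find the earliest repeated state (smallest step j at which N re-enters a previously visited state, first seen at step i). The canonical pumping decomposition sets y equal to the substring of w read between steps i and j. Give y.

bb

Run of N on w = b b b a b a a b b:
  step 0: 0  (start)
  step 1: 2  (read b: 0→2)
  step 2: 4  (read b: 2→4)
  step 3: 2  (read b: 4→2)   ← first repeat (2 seen earlier)
  step 4: 0  (read a: 2→0)
  step 5: 2  (read b: 0→2)
  step 6: 0  (read a: 2→0)
  step 7: 4  (read a: 0→4)
  step 8: 2  (read b: 4→2)
  step 9: 4  (read b: 2→4)

So i = 1, j = 3, giving x = w[0:1] = b, y = w[1:3] = bb, z = w[3:9] = abaabb.
Check: |xy| = 3 ≤ 8 and |y| = 2 ≥ 1. Reading y takes N from 2 back to 2, so every xyⁱz is accepted.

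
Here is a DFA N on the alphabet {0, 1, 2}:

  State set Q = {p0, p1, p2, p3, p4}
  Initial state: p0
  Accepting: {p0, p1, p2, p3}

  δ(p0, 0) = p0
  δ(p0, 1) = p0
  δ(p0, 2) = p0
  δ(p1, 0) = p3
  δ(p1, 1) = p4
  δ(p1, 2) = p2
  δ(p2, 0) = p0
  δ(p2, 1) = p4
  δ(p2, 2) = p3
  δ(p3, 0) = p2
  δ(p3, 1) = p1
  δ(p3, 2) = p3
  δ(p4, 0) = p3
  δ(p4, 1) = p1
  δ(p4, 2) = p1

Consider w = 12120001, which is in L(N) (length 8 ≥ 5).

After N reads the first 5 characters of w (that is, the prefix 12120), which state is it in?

Run of N on the first 5 characters of w = 1 2 1 2 0:
  step 0: p0  (start)
  step 1: p0  (read 1: p0→p0)
  step 2: p0  (read 2: p0→p0)
  step 3: p0  (read 1: p0→p0)
  step 4: p0  (read 2: p0→p0)
  step 5: p0  (read 0: p0→p0)

After reading 5 characters, N is in state p0.
(This kind of state-tracing is the core of the pumping-lemma construction: with 5 states, pigeonhole forces a repeat within the first 5 steps.)

p0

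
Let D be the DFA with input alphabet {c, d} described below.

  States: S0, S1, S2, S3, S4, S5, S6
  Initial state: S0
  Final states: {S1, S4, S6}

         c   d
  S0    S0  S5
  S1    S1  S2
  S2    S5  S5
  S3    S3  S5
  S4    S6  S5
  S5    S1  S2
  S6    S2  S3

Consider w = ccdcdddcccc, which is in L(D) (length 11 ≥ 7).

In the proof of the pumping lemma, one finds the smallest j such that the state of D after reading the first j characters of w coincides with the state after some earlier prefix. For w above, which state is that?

S0

State sequence: S0 -c-> S0 -c-> S0 -d-> S5 -c-> S1 -d-> S2 -d-> S5 -d-> S2 -c-> S5 -c-> S1 -c-> S1 -c-> S1
First repeat at step 1: S0 was already visited.

The earliest repeat is at step j = 1: D is in S0, which it already visited at step i = 0.
Pumping length from the standard proof: p = 7 (the number of states). The repeated state found above gives |xy| = j ≤ 7 and |y| = j − i ≥ 1.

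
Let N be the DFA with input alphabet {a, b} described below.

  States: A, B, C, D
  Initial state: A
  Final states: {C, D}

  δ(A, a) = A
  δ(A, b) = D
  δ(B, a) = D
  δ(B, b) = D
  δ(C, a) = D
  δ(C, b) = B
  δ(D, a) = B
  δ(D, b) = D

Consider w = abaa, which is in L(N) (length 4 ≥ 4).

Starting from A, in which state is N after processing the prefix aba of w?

State sequence: A -a-> A -b-> D -a-> B

After reading 3 characters, N is in state B.
(This kind of state-tracing is the core of the pumping-lemma construction: with 4 states, pigeonhole forces a repeat within the first 4 steps.)

B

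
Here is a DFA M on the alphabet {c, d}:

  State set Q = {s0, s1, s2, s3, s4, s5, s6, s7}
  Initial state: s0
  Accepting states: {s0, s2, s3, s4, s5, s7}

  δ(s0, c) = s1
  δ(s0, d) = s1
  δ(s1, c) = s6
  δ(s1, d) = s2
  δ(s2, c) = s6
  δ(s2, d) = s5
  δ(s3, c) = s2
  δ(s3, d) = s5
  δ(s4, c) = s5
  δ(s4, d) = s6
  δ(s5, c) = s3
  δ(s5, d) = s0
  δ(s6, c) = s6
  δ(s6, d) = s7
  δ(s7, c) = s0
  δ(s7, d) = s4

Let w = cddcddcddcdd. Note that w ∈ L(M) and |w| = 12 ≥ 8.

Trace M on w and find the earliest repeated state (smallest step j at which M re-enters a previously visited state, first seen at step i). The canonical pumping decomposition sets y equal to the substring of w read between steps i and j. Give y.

cd

Run of M on w = c d d c d d c d d c d d:
  step 0: s0  (start)
  step 1: s1  (read c: s0→s1)
  step 2: s2  (read d: s1→s2)
  step 3: s5  (read d: s2→s5)
  step 4: s3  (read c: s5→s3)
  step 5: s5  (read d: s3→s5)   ← first repeat (s5 seen earlier)
  step 6: s0  (read d: s5→s0)
  step 7: s1  (read c: s0→s1)
  step 8: s2  (read d: s1→s2)
  step 9: s5  (read d: s2→s5)
  step 10: s3  (read c: s5→s3)
  step 11: s5  (read d: s3→s5)
  step 12: s0  (read d: s5→s0)

So i = 3, j = 5, giving x = w[0:3] = cdd, y = w[3:5] = cd, z = w[5:12] = dcddcdd.
Check: |xy| = 5 ≤ 8 and |y| = 2 ≥ 1. Reading y takes M from s5 back to s5, so every xyⁱz is accepted.
The DFA has 8 states, so the proof of the pumping lemma guarantees a repeated state among the first 8+1 visited; the segment between the two visits is the pumpable y.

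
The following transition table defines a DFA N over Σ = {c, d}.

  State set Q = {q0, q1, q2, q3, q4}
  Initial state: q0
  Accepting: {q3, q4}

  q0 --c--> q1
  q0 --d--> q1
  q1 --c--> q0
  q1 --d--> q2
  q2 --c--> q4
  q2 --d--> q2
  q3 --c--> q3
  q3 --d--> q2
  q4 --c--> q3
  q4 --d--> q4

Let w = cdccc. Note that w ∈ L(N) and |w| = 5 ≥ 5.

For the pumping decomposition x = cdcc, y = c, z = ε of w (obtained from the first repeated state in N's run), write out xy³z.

xy^3z = cdcc·c·c·c·ε = cdccccc.
Reading y = c takes N from q3 back to q3, so after x·y·y·y the machine is still in q3, and z then leads to the accepting state q3. Hence cdccccc ∈ L(N).

cdccccc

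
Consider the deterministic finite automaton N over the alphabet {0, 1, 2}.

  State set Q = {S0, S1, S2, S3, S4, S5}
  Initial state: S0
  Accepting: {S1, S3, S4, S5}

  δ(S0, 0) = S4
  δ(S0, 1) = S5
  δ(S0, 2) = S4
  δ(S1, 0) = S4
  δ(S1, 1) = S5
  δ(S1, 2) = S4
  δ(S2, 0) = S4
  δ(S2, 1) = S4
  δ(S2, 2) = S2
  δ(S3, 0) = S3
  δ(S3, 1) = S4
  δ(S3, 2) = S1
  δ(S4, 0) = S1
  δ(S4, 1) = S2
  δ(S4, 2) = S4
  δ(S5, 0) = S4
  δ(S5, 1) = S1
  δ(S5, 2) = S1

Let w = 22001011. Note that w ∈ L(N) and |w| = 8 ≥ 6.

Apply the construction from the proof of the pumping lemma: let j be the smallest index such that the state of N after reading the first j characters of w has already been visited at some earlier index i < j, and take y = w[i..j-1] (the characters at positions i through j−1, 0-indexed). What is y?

State sequence: S0 -2-> S4 -2-> S4 -0-> S1 -0-> S4 -1-> S2 -0-> S4 -1-> S2 -1-> S4
First repeat at step 2: S4 was already visited.

So i = 1, j = 2, giving x = w[0:1] = 2, y = w[1:2] = 2, z = w[2:8] = 001011.
Check: |xy| = 2 ≤ 6 and |y| = 1 ≥ 1. Reading y takes N from S4 back to S4, so every xyⁱz is accepted.

2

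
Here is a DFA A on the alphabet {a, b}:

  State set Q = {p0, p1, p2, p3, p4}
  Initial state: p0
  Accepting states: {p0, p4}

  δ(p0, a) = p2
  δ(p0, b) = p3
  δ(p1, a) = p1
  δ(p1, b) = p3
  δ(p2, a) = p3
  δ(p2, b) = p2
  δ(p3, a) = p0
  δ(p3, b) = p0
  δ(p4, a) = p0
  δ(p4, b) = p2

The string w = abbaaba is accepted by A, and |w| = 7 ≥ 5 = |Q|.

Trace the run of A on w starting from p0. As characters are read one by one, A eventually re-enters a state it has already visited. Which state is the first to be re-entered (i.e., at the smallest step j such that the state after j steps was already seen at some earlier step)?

State sequence: p0 -a-> p2 -b-> p2 -b-> p2 -a-> p3 -a-> p0 -b-> p3 -a-> p0
First repeat at step 2: p2 was already visited.

The earliest repeat is at step j = 2: A is in p2, which it already visited at step i = 1.
With |Q| = 5, pigeonhole forces a state repeat no later than step 5; the substring read between the first and second visits to that state can be pumped.

p2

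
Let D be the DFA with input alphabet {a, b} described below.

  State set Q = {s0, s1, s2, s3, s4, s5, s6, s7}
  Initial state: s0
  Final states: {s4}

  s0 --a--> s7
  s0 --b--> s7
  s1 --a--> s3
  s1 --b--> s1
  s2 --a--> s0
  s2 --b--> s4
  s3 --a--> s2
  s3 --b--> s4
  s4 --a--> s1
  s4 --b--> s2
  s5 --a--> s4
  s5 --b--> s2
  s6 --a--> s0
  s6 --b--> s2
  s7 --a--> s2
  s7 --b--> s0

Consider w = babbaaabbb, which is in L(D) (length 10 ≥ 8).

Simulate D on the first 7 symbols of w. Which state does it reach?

State sequence: s0 -b-> s7 -a-> s2 -b-> s4 -b-> s2 -a-> s0 -a-> s7 -a-> s2

After reading 7 characters, D is in state s2.
(This kind of state-tracing is the core of the pumping-lemma construction: with 8 states, pigeonhole forces a repeat within the first 8 steps.)

s2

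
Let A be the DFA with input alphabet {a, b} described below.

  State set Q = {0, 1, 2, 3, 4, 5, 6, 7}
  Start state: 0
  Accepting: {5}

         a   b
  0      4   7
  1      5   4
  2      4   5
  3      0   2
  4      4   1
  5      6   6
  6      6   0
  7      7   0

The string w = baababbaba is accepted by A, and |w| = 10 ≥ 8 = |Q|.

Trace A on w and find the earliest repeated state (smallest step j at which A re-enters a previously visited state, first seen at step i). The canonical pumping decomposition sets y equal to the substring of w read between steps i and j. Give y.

Run of A on w = b a a b a b b a b a:
  step 0: 0  (start)
  step 1: 7  (read b: 0→7)
  step 2: 7  (read a: 7→7)   ← first repeat (7 seen earlier)
  step 3: 7  (read a: 7→7)
  step 4: 0  (read b: 7→0)
  step 5: 4  (read a: 0→4)
  step 6: 1  (read b: 4→1)
  step 7: 4  (read b: 1→4)
  step 8: 4  (read a: 4→4)
  step 9: 1  (read b: 4→1)
  step 10: 5  (read a: 1→5)

So i = 1, j = 2, giving x = w[0:1] = b, y = w[1:2] = a, z = w[2:10] = ababbaba.
Check: |xy| = 2 ≤ 8 and |y| = 1 ≥ 1. Reading y takes A from 7 back to 7, so every xyⁱz is accepted.

a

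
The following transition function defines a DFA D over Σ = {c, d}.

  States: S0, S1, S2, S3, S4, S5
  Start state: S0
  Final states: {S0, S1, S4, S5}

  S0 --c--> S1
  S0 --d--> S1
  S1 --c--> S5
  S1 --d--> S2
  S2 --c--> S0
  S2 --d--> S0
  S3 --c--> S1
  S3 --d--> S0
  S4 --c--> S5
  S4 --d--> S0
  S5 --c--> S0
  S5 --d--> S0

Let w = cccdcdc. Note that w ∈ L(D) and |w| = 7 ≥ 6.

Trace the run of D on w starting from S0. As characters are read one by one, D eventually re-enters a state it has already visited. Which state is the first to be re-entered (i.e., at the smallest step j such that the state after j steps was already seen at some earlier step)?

S0

State sequence: S0 -c-> S1 -c-> S5 -c-> S0 -d-> S1 -c-> S5 -d-> S0 -c-> S1
First repeat at step 3: S0 was already visited.

The earliest repeat is at step j = 3: D is in S0, which it already visited at step i = 0.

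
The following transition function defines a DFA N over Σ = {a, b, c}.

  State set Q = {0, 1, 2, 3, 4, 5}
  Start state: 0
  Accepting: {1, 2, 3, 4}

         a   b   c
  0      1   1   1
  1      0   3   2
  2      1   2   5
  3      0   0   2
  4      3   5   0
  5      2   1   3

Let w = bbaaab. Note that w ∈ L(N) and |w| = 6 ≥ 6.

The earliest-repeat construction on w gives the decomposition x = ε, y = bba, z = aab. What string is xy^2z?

xy^2z = ε·bba·bba·aab = bbabbaaab.
Reading y = bba takes N from 0 back to 0, so after x·y·y the machine is still in 0, and z then leads to the accepting state 1. Hence bbabbaaab ∈ L(N).

bbabbaaab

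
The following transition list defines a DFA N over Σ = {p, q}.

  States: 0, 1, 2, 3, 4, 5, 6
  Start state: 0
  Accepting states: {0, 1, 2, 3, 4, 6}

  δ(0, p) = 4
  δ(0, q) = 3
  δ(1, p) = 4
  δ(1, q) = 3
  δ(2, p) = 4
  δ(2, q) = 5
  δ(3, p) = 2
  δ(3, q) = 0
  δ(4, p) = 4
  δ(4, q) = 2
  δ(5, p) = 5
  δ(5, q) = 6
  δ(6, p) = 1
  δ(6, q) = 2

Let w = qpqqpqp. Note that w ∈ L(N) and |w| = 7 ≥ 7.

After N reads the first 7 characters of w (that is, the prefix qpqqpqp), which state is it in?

State sequence: 0 -q-> 3 -p-> 2 -q-> 5 -q-> 6 -p-> 1 -q-> 3 -p-> 2

After reading 7 characters, N is in state 2.
(This kind of state-tracing is the core of the pumping-lemma construction: with 7 states, pigeonhole forces a repeat within the first 7 steps.)

2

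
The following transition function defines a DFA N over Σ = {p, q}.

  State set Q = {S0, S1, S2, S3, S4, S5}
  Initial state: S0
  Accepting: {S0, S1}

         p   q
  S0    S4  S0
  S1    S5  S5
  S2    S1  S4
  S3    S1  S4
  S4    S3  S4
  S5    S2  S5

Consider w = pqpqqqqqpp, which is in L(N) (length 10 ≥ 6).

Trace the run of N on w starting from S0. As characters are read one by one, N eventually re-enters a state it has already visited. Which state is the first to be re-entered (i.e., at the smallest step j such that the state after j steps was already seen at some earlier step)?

Run of N on w = p q p q q q q q p p:
  step 0: S0  (start)
  step 1: S4  (read p: S0→S4)
  step 2: S4  (read q: S4→S4)   ← first repeat (S4 seen earlier)
  step 3: S3  (read p: S4→S3)
  step 4: S4  (read q: S3→S4)
  step 5: S4  (read q: S4→S4)
  step 6: S4  (read q: S4→S4)
  step 7: S4  (read q: S4→S4)
  step 8: S4  (read q: S4→S4)
  step 9: S3  (read p: S4→S3)
  step 10: S1  (read p: S3→S1)

The earliest repeat is at step j = 2: N is in S4, which it already visited at step i = 1.

S4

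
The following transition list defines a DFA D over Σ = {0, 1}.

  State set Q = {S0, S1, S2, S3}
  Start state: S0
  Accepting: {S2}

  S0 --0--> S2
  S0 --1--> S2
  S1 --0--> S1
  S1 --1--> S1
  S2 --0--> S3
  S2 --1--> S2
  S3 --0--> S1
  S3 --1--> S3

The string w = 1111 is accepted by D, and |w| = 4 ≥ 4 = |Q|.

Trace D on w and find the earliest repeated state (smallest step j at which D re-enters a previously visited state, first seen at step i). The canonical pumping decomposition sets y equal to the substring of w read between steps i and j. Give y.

1

State sequence: S0 -1-> S2 -1-> S2 -1-> S2 -1-> S2
First repeat at step 2: S2 was already visited.

So i = 1, j = 2, giving x = w[0:1] = 1, y = w[1:2] = 1, z = w[2:4] = 11.
Check: |xy| = 2 ≤ 4 and |y| = 1 ≥ 1. Reading y takes D from S2 back to S2, so every xyⁱz is accepted.
With |Q| = 4, pigeonhole forces a state repeat no later than step 4; the substring read between the first and second visits to that state can be pumped.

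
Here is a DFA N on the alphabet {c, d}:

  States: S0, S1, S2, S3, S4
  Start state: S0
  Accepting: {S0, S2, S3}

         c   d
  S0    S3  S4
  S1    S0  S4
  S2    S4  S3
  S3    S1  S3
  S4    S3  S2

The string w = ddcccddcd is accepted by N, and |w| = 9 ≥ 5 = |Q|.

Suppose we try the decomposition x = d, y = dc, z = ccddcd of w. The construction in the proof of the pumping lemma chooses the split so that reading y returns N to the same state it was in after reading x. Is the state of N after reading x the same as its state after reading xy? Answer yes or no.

Run of N on the first 3 characters of w = d d c:
  step 0: S0  (start)
  step 1: S4  (read d: S0→S4)
  step 2: S2  (read d: S4→S2)
  step 3: S4  (read c: S2→S4)

After x (step 1): S4. After xy (step 3): S4.
They match, so y = dc drives N around a cycle from S4 back to itself; pumping y any number of times keeps N in S4 before reading z, and xyⁱz ∈ L(N) for every i ≥ 0.

yes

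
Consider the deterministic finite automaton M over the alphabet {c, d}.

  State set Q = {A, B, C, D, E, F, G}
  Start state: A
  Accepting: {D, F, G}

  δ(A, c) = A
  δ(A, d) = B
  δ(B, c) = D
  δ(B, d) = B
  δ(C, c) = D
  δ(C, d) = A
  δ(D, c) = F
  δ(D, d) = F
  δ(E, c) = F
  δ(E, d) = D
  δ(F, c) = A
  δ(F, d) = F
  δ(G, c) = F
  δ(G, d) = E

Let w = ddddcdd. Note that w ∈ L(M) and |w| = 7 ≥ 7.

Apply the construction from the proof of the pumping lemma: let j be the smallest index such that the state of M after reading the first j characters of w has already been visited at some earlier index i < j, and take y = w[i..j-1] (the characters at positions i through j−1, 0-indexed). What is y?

State sequence: A -d-> B -d-> B -d-> B -d-> B -c-> D -d-> F -d-> F
First repeat at step 2: B was already visited.

So i = 1, j = 2, giving x = w[0:1] = d, y = w[1:2] = d, z = w[2:7] = ddcdd.
Check: |xy| = 2 ≤ 7 and |y| = 1 ≥ 1. Reading y takes M from B back to B, so every xyⁱz is accepted.
The DFA has 7 states, so the proof of the pumping lemma guarantees a repeated state among the first 7+1 visited; the segment between the two visits is the pumpable y.

d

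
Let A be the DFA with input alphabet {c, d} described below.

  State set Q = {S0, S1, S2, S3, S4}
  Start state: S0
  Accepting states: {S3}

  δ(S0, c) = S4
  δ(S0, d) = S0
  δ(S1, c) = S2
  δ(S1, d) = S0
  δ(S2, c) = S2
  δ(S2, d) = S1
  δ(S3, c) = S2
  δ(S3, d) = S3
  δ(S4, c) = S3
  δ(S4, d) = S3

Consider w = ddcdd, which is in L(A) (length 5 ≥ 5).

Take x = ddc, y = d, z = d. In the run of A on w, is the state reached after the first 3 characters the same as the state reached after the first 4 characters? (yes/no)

Run of A on the first 4 characters of w = d d c d:
  step 0: S0  (start)
  step 1: S0  (read d: S0→S0)
  step 2: S0  (read d: S0→S0)
  step 3: S4  (read c: S0→S4)
  step 4: S3  (read d: S4→S3)

After x (step 3): S4. After xy (step 4): S3.
They differ (S4 ≠ S3), so y is not a cycle from the state after x; this split is not the one the pumping-lemma construction produces, and pumping y need not keep the string in L(A).

no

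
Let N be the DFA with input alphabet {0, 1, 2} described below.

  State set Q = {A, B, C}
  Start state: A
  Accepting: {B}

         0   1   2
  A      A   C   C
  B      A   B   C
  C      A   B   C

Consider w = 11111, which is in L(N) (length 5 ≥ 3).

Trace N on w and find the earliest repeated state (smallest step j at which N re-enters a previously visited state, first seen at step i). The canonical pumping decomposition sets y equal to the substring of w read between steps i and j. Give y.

1

Run of N on w = 1 1 1 1 1:
  step 0: A  (start)
  step 1: C  (read 1: A→C)
  step 2: B  (read 1: C→B)
  step 3: B  (read 1: B→B)   ← first repeat (B seen earlier)
  step 4: B  (read 1: B→B)
  step 5: B  (read 1: B→B)

So i = 2, j = 3, giving x = w[0:2] = 11, y = w[2:3] = 1, z = w[3:5] = 11.
Check: |xy| = 3 ≤ 3 and |y| = 1 ≥ 1. Reading y takes N from B back to B, so every xyⁱz is accepted.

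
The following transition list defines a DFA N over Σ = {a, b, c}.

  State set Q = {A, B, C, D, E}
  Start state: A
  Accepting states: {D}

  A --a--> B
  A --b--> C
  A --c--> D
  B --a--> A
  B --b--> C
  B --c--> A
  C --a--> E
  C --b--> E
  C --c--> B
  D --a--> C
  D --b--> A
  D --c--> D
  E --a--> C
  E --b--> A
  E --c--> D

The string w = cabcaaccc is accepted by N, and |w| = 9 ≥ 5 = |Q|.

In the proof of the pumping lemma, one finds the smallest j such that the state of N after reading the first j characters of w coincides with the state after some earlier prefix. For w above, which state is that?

D

State sequence: A -c-> D -a-> C -b-> E -c-> D -a-> C -a-> E -c-> D -c-> D -c-> D
First repeat at step 4: D was already visited.

The earliest repeat is at step j = 4: N is in D, which it already visited at step i = 1.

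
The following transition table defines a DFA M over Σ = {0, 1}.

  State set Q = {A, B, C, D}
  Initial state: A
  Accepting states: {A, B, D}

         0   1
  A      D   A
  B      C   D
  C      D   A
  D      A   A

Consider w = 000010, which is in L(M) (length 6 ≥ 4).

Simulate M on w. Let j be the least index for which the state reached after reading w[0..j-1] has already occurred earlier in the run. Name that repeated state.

A

Run of M on w = 0 0 0 0 1 0:
  step 0: A  (start)
  step 1: D  (read 0: A→D)
  step 2: A  (read 0: D→A)   ← first repeat (A seen earlier)
  step 3: D  (read 0: A→D)
  step 4: A  (read 0: D→A)
  step 5: A  (read 1: A→A)
  step 6: D  (read 0: A→D)

The earliest repeat is at step j = 2: M is in A, which it already visited at step i = 0.
Pumping length from the standard proof: p = 4 (the number of states). The repeated state found above gives |xy| = j ≤ 4 and |y| = j − i ≥ 1.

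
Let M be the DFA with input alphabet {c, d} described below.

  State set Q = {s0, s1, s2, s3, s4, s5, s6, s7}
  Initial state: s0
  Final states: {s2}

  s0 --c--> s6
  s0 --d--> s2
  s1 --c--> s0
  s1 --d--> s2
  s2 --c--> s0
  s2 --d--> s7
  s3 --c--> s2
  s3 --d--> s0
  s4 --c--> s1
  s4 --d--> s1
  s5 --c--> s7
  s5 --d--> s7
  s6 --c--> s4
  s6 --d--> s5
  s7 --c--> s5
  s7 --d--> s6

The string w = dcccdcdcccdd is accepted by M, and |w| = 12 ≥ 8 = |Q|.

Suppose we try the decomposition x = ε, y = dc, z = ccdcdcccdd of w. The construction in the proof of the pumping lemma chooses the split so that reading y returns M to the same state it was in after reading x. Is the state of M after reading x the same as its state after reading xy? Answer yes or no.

State sequence: s0 -d-> s2 -c-> s0

After x (step 0): s0. After xy (step 2): s0.
They match, so y = dc drives M around a cycle from s0 back to itself; pumping y any number of times keeps M in s0 before reading z, and xyⁱz ∈ L(M) for every i ≥ 0.

yes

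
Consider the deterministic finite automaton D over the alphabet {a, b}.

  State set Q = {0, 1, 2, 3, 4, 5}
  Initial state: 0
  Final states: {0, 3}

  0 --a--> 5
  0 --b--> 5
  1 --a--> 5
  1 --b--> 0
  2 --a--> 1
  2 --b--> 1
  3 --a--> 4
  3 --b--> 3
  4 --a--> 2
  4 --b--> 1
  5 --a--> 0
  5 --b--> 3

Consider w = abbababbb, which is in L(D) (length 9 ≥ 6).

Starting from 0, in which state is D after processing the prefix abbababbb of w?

3

State sequence: 0 -a-> 5 -b-> 3 -b-> 3 -a-> 4 -b-> 1 -a-> 5 -b-> 3 -b-> 3 -b-> 3

After reading 9 characters, D is in state 3.
(This kind of state-tracing is the core of the pumping-lemma construction: with 6 states, pigeonhole forces a repeat within the first 6 steps.)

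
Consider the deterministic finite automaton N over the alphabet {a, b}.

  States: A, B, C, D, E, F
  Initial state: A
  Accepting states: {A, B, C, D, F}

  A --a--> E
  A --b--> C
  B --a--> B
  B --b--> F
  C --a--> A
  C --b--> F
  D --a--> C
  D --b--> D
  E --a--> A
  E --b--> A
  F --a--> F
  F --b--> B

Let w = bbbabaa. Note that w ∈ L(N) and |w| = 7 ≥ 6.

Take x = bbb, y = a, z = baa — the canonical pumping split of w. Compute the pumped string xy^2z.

xy^2z = bbb·a·a·baa = bbbaabaa.
Reading y = a takes N from B back to B, so after x·y·y the machine is still in B, and z then leads to the accepting state F. Hence bbbaabaa ∈ L(N).

bbbaabaa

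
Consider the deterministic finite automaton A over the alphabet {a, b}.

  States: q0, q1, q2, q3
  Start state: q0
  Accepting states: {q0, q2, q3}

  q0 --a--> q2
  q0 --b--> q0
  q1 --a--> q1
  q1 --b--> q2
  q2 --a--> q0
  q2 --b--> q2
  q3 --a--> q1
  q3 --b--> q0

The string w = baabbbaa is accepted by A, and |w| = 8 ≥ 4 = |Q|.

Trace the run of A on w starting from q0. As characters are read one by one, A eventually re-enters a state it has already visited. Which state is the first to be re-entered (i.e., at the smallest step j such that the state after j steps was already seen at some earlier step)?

q0

Run of A on w = b a a b b b a a:
  step 0: q0  (start)
  step 1: q0  (read b: q0→q0)   ← first repeat (q0 seen earlier)
  step 2: q2  (read a: q0→q2)
  step 3: q0  (read a: q2→q0)
  step 4: q0  (read b: q0→q0)
  step 5: q0  (read b: q0→q0)
  step 6: q0  (read b: q0→q0)
  step 7: q2  (read a: q0→q2)
  step 8: q0  (read a: q2→q0)

The earliest repeat is at step j = 1: A is in q0, which it already visited at step i = 0.
The DFA has 4 states, so the proof of the pumping lemma guarantees a repeated state among the first 4+1 visited; the segment between the two visits is the pumpable y.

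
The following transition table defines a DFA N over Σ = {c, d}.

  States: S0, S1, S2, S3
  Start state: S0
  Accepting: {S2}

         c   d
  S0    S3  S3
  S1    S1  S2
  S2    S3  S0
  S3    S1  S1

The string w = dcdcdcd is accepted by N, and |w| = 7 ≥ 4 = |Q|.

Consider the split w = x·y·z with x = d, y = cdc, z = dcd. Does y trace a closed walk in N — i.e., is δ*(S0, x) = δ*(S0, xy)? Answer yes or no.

yes

State sequence: S0 -d-> S3 -c-> S1 -d-> S2 -c-> S3

After x (step 1): S3. After xy (step 4): S3.
They match, so y = cdc drives N around a cycle from S3 back to itself; pumping y any number of times keeps N in S3 before reading z, and xyⁱz ∈ L(N) for every i ≥ 0.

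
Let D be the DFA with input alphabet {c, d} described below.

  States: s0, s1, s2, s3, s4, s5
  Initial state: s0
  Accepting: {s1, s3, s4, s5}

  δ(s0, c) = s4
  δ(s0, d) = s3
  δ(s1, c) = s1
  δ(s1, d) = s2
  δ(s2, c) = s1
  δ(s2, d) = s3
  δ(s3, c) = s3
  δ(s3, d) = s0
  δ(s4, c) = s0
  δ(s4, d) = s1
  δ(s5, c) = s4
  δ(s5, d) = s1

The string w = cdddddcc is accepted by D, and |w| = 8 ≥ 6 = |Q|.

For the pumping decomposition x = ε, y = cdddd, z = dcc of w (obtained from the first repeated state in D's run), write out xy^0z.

dcc

xy⁰z = xz = ε·dcc = dcc.
Reading y = cdddd takes D from s0 back to s0, so after x the machine is still in s0, and z then leads to the accepting state s3. Hence dcc ∈ L(D).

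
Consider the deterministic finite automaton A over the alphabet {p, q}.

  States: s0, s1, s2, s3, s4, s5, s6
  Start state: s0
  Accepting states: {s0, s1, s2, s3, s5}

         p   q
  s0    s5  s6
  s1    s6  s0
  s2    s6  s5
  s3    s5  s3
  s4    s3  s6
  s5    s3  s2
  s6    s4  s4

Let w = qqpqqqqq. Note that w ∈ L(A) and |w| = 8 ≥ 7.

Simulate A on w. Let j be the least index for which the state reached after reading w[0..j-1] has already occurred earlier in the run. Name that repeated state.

State sequence: s0 -q-> s6 -q-> s4 -p-> s3 -q-> s3 -q-> s3 -q-> s3 -q-> s3 -q-> s3
First repeat at step 4: s3 was already visited.

The earliest repeat is at step j = 4: A is in s3, which it already visited at step i = 3.

s3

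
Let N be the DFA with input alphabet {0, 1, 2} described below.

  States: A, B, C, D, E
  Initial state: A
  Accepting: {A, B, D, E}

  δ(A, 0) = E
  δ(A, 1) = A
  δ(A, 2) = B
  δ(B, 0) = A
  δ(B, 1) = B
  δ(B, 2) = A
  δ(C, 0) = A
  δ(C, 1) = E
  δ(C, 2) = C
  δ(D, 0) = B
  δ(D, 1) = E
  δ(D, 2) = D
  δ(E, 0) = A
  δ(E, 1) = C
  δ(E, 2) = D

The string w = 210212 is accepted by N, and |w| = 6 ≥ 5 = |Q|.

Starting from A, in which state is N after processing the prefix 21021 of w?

B

State sequence: A -2-> B -1-> B -0-> A -2-> B -1-> B

After reading 5 characters, N is in state B.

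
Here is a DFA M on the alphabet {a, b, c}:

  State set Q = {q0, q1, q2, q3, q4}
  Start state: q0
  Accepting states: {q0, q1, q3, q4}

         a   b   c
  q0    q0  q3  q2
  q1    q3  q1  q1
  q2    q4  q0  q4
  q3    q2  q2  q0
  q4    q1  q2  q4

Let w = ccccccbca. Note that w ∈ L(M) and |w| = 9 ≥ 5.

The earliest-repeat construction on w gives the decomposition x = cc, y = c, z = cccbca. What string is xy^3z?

xy^3z = cc·c·c·c·cccbca = ccccccccbca.
Reading y = c takes M from q4 back to q4, so after x·y·y·y the machine is still in q4, and z then leads to the accepting state q1. Hence ccccccccbca ∈ L(M).

ccccccccbca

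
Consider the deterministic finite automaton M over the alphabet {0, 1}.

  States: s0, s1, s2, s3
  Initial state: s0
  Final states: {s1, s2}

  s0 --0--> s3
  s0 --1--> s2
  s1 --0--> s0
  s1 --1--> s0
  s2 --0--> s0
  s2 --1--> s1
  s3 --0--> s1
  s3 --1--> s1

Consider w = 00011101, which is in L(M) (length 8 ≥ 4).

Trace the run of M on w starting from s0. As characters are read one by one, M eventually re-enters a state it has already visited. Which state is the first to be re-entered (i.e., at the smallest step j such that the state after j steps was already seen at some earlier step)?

s0

State sequence: s0 -0-> s3 -0-> s1 -0-> s0 -1-> s2 -1-> s1 -1-> s0 -0-> s3 -1-> s1
First repeat at step 3: s0 was already visited.

The earliest repeat is at step j = 3: M is in s0, which it already visited at step i = 0.
With |Q| = 4, pigeonhole forces a state repeat no later than step 4; the substring read between the first and second visits to that state can be pumped.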